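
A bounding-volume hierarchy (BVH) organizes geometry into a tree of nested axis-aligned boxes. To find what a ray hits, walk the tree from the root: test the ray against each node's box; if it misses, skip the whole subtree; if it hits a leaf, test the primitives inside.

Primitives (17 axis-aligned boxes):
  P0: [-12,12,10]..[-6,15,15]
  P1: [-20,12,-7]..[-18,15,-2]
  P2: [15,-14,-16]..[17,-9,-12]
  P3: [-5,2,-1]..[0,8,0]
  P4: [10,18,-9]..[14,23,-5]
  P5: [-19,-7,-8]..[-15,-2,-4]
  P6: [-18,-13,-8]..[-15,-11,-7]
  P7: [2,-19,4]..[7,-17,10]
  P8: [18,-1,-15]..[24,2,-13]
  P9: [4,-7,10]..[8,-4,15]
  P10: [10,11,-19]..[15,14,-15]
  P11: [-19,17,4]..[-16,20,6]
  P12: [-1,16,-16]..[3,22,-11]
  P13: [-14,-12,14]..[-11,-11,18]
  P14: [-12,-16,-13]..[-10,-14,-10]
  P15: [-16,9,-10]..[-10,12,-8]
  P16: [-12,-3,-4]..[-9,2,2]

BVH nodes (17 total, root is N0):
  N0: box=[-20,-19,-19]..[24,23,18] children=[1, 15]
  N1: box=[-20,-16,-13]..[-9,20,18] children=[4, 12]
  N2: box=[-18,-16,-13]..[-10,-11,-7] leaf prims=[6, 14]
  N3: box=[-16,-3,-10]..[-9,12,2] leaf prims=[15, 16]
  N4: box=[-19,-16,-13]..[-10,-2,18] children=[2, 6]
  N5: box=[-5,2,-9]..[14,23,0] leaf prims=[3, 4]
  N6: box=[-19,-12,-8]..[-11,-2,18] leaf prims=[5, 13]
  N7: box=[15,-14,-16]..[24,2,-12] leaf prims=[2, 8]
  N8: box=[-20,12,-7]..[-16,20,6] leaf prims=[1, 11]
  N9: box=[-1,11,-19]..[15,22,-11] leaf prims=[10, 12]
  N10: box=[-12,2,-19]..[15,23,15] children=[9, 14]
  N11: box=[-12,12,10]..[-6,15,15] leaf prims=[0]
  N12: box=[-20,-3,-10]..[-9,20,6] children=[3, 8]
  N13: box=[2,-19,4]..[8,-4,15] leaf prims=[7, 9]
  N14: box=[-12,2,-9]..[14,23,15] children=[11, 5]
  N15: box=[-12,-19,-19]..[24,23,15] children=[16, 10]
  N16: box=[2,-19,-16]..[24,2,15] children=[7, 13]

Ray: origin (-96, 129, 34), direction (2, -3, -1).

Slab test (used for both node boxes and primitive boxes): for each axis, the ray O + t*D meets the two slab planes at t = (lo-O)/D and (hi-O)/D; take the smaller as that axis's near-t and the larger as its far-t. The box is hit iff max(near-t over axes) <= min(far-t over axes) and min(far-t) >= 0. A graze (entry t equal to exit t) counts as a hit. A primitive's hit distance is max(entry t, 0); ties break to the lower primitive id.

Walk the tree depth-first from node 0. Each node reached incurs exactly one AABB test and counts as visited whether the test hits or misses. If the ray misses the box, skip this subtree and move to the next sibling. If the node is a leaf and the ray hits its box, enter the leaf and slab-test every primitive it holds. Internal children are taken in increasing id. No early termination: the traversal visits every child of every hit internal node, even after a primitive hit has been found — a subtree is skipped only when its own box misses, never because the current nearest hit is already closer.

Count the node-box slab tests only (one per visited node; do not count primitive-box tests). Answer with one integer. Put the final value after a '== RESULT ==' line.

Traverse from the root:
N0 x:[38,60] y:[106/3,148/3] z:[16,53] -> hit [38,148/3], descend [1, 15]
  N1 x:[38,87/2] y:[109/3,145/3] z:[16,47] -> hit [38,87/2], descend [4, 12]
    N4 x:[77/2,43] y:[131/3,145/3] z:[16,47] -> miss, prune
    N12 x:[38,87/2] y:[109/3,44] z:[28,44] -> hit [38,87/2], descend [3, 8]
      N3 x:[40,87/2] y:[39,44] z:[32,44] -> hit [40,87/2] leaf, test {P15(miss), P16(miss)}
      N8 x:[38,40] y:[109/3,39] z:[28,41] -> hit [38,39] leaf, test {P1@t=38, P11(miss)}
  N15 x:[42,60] y:[106/3,148/3] z:[19,53] -> hit [42,148/3], descend [10, 16]
    N10 x:[42,111/2] y:[106/3,127/3] z:[19,53] -> hit [42,127/3], descend [9, 14]
      N9 x:[95/2,111/2] y:[107/3,118/3] z:[45,53] -> miss, prune
      N14 x:[42,55] y:[106/3,127/3] z:[19,43] -> hit [42,127/3], descend [5, 11]
        N5 x:[91/2,55] y:[106/3,127/3] z:[34,43] -> miss, prune
        N11 x:[42,45] y:[38,39] z:[19,24] -> miss, prune
    N16 x:[49,60] y:[127/3,148/3] z:[19,50] -> hit [49,148/3], descend [7, 13]
      N7 x:[111/2,60] y:[127/3,143/3] z:[46,50] -> miss, prune
      N13 x:[49,52] y:[133/3,148/3] z:[19,30] -> miss, prune

Summary -> nodes [0, 1, 4, 12, 3, 8, 15, 10, 9, 14, 5, 11, 16, 7, 13]; box-tests=15; leaf-entries=2; first=P1

== RESULT ==
15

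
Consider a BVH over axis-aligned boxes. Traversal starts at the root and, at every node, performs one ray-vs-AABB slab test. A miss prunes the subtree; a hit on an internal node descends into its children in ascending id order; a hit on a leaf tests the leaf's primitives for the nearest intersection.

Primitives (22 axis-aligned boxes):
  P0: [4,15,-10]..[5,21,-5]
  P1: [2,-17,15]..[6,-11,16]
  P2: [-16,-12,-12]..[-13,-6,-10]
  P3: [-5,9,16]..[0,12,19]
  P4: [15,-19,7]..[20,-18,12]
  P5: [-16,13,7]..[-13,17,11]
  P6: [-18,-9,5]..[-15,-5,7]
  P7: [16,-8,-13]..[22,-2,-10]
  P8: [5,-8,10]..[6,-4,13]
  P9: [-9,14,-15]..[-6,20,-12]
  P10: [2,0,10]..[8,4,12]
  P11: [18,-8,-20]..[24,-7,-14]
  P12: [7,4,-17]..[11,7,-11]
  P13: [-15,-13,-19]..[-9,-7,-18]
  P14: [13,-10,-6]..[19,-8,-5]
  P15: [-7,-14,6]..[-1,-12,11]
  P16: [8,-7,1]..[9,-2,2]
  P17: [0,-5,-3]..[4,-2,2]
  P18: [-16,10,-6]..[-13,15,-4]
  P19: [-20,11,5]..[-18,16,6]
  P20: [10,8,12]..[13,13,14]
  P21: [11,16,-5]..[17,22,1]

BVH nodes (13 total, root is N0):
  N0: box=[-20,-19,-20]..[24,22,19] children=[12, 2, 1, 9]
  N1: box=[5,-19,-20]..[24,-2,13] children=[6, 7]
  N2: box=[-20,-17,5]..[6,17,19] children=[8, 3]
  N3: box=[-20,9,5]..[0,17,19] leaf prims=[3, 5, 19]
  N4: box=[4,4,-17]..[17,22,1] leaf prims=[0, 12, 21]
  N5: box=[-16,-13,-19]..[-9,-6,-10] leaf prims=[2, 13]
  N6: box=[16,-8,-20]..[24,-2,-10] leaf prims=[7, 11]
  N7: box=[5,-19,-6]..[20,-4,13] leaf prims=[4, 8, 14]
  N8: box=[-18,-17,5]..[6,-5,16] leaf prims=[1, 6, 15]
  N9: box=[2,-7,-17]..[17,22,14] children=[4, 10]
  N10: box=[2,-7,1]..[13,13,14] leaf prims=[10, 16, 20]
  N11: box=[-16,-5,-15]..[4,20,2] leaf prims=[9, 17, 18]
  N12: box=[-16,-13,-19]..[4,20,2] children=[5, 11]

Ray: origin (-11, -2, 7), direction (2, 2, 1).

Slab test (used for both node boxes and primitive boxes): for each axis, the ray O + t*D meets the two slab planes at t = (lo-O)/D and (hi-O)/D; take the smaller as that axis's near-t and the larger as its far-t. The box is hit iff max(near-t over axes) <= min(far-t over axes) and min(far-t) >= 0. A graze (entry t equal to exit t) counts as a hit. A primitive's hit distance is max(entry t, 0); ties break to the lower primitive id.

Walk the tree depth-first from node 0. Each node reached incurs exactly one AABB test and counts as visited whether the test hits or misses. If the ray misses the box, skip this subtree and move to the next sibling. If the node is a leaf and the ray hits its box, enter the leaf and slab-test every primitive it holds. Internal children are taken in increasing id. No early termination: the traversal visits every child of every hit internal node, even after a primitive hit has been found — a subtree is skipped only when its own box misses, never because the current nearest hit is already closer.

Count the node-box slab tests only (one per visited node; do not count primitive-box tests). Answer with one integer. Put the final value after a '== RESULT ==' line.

Trace the traversal:
N0 x:[-9/2,35/2] y:[-17/2,12] z:[-27,12] -> hit [-9/2,12], descend [1, 2, 9, 12]
  N1 x:[8,35/2] y:[-17/2,0] z:[-27,6] -> miss, prune
  N2 x:[-9/2,17/2] y:[-15/2,19/2] z:[-2,12] -> hit [-2,17/2], descend [3, 8]
    N3 x:[-9/2,11/2] y:[11/2,19/2] z:[-2,12] -> hit [11/2,11/2] leaf, test {P3(miss), P5(miss), P19(miss)}
    N8 x:[-7/2,17/2] y:[-15/2,-3/2] z:[-2,9] -> miss, prune
  N9 x:[13/2,14] y:[-5/2,12] z:[-24,7] -> hit [13/2,7], descend [4, 10]
    N4 x:[15/2,14] y:[3,12] z:[-24,-6] -> miss, prune
    N10 x:[13/2,12] y:[-5/2,15/2] z:[-6,7] -> hit [13/2,7] leaf, test {P10(miss), P16(miss), P20(miss)}
  N12 x:[-5/2,15/2] y:[-11/2,11] z:[-26,-5] -> miss, prune

Visited [0, 1, 2, 3, 8, 9, 4, 10, 12]. Tests: 9 box, 2 leaf. Nearest: miss.

== RESULT ==
9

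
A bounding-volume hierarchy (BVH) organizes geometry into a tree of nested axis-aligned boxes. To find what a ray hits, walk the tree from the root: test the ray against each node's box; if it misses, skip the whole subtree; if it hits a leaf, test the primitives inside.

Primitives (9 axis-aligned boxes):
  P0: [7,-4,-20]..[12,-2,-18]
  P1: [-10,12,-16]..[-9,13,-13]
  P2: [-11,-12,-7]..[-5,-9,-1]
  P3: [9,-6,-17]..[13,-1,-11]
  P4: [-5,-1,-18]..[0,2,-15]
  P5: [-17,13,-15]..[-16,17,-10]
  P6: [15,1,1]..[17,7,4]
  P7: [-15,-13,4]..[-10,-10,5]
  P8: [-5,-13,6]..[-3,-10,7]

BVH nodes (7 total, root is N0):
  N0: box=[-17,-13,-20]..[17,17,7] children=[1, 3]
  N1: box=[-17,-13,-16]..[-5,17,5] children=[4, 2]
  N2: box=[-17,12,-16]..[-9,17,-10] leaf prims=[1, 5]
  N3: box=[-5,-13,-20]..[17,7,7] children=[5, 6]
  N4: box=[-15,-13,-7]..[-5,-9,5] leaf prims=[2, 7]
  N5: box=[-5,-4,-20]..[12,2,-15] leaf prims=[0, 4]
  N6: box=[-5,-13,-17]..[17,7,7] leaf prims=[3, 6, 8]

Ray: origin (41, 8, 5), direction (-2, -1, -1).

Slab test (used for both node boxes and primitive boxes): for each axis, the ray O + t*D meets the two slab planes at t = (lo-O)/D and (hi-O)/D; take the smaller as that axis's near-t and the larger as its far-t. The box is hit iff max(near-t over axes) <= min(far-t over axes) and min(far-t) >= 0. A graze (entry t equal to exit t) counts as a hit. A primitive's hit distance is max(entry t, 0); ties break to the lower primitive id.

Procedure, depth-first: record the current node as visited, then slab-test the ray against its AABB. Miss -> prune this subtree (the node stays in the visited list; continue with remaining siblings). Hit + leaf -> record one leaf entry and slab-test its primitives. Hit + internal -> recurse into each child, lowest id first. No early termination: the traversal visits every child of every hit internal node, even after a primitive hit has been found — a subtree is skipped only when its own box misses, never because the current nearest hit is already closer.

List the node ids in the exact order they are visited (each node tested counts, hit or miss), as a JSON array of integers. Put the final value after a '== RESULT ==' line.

Trace the traversal:
N0 x:[12,29] y:[-9,21] z:[-2,25] -> hit [12,21], descend [1, 3]
  N1 x:[23,29] y:[-9,21] z:[0,21] -> miss, prune
  N3 x:[12,23] y:[1,21] z:[-2,25] -> hit [12,21], descend [5, 6]
    N5 x:[29/2,23] y:[6,12] z:[20,25] -> miss, prune
    N6 x:[12,23] y:[1,21] z:[-2,22] -> hit [12,21] leaf, test {P3(miss), P6(miss), P8(miss)}

Summary -> nodes [0, 1, 3, 5, 6]; box-tests=5; leaf-entries=1; first=miss

== RESULT ==
[0, 1, 3, 5, 6]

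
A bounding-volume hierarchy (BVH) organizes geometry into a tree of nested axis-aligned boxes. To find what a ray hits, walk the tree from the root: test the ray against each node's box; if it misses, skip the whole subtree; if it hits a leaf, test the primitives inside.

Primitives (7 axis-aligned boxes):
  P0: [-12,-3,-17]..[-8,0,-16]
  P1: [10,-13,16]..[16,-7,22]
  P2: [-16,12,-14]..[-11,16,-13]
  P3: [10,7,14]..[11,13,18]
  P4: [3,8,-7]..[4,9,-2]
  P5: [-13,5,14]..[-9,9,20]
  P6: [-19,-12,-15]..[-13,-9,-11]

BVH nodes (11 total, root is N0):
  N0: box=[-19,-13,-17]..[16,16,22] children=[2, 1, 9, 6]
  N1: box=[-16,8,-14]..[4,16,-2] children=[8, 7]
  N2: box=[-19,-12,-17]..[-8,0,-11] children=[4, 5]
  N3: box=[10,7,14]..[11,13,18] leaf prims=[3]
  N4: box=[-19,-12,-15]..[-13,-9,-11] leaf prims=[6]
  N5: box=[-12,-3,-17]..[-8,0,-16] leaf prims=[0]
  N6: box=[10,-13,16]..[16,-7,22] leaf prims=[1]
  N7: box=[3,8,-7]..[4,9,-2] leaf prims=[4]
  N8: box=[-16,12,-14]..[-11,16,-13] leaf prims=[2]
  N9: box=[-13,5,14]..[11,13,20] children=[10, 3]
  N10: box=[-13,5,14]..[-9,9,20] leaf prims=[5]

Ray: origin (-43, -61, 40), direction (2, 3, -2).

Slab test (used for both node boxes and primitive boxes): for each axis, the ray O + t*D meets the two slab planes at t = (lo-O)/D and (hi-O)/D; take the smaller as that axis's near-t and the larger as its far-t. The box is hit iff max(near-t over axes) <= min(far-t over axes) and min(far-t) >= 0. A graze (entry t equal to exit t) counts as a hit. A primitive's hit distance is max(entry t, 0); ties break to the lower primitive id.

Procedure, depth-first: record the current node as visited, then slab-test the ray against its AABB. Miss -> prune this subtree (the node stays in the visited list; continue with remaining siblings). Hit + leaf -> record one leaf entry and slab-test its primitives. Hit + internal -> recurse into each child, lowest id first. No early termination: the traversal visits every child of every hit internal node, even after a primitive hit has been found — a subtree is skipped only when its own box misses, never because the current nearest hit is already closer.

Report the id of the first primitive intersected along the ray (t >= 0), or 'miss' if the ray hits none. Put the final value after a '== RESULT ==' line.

Walk:
N0 x:[12,59/2] y:[16,77/3] z:[9,57/2] -> hit [16,77/3], descend [1, 2, 6, 9]
  N1 x:[27/2,47/2] y:[23,77/3] z:[21,27] -> hit [23,47/2], descend [7, 8]
    N7 x:[23,47/2] y:[23,70/3] z:[21,47/2] -> hit [23,70/3] leaf, test {P4@t=23}
    N8 x:[27/2,16] y:[73/3,77/3] z:[53/2,27] -> miss, prune
  N2 x:[12,35/2] y:[49/3,61/3] z:[51/2,57/2] -> miss, prune
  N6 x:[53/2,59/2] y:[16,18] z:[9,12] -> miss, prune
  N9 x:[15,27] y:[22,74/3] z:[10,13] -> miss, prune

order=[0, 1, 7, 8, 2, 6, 9]  |boxes|=7  |leaves|=1  hit=P4

== RESULT ==
4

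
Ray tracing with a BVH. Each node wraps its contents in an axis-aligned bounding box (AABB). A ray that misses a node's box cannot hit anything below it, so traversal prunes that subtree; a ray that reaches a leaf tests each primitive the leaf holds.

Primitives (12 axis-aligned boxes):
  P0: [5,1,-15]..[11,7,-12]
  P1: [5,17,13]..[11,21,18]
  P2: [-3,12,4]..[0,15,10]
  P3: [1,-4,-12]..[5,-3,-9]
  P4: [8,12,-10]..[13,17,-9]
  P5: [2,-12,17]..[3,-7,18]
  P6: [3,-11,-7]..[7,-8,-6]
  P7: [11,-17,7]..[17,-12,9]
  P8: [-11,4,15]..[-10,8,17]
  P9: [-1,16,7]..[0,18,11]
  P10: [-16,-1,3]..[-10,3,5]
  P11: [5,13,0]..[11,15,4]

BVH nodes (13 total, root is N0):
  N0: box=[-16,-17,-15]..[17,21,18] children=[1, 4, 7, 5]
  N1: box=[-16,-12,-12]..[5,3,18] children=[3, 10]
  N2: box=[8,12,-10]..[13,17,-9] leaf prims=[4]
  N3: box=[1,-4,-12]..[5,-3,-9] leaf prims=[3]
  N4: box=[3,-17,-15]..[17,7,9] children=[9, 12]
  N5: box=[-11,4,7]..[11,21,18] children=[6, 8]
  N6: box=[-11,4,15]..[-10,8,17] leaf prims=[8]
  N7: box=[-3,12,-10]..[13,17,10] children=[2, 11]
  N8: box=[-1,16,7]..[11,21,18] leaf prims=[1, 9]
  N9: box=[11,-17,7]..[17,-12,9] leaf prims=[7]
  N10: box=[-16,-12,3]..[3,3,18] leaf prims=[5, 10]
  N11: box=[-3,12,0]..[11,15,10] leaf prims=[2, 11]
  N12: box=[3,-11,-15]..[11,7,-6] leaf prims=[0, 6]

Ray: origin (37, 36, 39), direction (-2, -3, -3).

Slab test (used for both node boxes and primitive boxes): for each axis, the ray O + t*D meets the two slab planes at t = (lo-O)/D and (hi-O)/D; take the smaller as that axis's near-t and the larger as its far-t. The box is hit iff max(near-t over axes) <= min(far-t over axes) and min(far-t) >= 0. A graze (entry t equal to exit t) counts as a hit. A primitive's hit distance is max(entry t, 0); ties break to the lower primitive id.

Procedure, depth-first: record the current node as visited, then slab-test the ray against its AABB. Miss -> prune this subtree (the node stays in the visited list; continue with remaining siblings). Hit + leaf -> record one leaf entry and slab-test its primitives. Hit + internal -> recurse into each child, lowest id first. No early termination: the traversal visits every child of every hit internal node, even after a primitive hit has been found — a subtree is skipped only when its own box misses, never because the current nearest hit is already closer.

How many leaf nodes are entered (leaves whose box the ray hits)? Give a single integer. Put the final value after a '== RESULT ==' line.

Traverse from the root:
N0 x:[10,53/2] y:[5,53/3] z:[7,18] -> hit [10,53/3], descend [1, 4, 5, 7]
  N1 x:[16,53/2] y:[11,16] z:[7,17] -> hit [16,16], descend [3, 10]
    N3 x:[16,18] y:[13,40/3] z:[16,17] -> miss, prune
    N10 x:[17,53/2] y:[11,16] z:[7,12] -> miss, prune
  N4 x:[10,17] y:[29/3,53/3] z:[10,18] -> hit [10,17], descend [9, 12]
    N9 x:[10,13] y:[16,53/3] z:[10,32/3] -> miss, prune
    N12 x:[13,17] y:[29/3,47/3] z:[15,18] -> hit [15,47/3] leaf, test {P0(miss), P6@t=15}
  N5 x:[13,24] y:[5,32/3] z:[7,32/3] -> miss, prune
  N7 x:[12,20] y:[19/3,8] z:[29/3,49/3] -> miss, prune

9 AABB tests over nodes [0, 1, 3, 10, 4, 9, 12, 5, 7]; 1 leaf entered; closest P6.

== RESULT ==
1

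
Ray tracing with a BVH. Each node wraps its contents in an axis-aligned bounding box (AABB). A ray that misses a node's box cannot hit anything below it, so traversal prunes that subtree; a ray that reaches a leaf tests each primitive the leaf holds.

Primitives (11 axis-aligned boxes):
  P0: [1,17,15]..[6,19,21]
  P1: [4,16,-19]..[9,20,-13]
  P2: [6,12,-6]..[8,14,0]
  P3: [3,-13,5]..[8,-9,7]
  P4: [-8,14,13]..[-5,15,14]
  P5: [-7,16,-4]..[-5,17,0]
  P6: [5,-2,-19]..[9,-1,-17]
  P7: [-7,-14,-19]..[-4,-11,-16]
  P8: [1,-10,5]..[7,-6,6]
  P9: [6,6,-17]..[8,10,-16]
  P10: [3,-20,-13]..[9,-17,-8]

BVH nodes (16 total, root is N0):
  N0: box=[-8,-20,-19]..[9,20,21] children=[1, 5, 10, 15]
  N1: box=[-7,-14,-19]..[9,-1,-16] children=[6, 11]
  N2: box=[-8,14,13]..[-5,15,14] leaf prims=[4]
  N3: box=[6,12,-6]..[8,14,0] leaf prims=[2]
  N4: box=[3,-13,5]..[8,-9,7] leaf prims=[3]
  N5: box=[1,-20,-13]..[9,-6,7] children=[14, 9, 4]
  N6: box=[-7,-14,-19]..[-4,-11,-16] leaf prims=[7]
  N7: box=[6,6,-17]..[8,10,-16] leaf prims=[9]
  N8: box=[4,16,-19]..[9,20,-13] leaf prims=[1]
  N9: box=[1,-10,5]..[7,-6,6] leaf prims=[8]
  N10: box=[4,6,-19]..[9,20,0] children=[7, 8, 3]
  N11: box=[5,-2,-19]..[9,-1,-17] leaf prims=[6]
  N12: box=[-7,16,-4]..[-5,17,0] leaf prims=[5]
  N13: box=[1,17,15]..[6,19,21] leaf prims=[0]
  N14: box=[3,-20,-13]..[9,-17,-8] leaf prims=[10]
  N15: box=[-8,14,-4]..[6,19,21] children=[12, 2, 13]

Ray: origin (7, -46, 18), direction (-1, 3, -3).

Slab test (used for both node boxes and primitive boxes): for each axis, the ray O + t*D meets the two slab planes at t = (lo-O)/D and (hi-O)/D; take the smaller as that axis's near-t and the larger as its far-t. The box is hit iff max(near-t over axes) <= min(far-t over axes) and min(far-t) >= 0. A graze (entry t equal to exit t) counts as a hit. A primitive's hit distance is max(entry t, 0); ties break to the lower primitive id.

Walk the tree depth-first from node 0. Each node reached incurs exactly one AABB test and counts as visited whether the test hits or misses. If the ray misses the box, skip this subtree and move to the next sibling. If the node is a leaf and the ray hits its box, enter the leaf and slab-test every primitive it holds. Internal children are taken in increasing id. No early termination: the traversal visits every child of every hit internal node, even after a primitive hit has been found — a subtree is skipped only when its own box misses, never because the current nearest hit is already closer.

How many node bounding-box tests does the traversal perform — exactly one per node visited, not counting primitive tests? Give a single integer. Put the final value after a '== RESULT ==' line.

Walk:
N0 x:[-2,15] y:[26/3,22] z:[-1,37/3] -> hit [26/3,37/3], descend [1, 5, 10, 15]
  N1 x:[-2,14] y:[32/3,15] z:[34/3,37/3] -> hit [34/3,37/3], descend [6, 11]
    N6 x:[11,14] y:[32/3,35/3] z:[34/3,37/3] -> hit [34/3,35/3] leaf, test {P7@t=34/3}
    N11 x:[-2,2] y:[44/3,15] z:[35/3,37/3] -> miss, prune
  N5 x:[-2,6] y:[26/3,40/3] z:[11/3,31/3] -> miss, prune
  N10 x:[-2,3] y:[52/3,22] z:[6,37/3] -> miss, prune
  N15 x:[1,15] y:[20,65/3] z:[-1,22/3] -> miss, prune

Summary -> nodes [0, 1, 6, 11, 5, 10, 15]; box-tests=7; leaf-entries=1; first=P7

== RESULT ==
7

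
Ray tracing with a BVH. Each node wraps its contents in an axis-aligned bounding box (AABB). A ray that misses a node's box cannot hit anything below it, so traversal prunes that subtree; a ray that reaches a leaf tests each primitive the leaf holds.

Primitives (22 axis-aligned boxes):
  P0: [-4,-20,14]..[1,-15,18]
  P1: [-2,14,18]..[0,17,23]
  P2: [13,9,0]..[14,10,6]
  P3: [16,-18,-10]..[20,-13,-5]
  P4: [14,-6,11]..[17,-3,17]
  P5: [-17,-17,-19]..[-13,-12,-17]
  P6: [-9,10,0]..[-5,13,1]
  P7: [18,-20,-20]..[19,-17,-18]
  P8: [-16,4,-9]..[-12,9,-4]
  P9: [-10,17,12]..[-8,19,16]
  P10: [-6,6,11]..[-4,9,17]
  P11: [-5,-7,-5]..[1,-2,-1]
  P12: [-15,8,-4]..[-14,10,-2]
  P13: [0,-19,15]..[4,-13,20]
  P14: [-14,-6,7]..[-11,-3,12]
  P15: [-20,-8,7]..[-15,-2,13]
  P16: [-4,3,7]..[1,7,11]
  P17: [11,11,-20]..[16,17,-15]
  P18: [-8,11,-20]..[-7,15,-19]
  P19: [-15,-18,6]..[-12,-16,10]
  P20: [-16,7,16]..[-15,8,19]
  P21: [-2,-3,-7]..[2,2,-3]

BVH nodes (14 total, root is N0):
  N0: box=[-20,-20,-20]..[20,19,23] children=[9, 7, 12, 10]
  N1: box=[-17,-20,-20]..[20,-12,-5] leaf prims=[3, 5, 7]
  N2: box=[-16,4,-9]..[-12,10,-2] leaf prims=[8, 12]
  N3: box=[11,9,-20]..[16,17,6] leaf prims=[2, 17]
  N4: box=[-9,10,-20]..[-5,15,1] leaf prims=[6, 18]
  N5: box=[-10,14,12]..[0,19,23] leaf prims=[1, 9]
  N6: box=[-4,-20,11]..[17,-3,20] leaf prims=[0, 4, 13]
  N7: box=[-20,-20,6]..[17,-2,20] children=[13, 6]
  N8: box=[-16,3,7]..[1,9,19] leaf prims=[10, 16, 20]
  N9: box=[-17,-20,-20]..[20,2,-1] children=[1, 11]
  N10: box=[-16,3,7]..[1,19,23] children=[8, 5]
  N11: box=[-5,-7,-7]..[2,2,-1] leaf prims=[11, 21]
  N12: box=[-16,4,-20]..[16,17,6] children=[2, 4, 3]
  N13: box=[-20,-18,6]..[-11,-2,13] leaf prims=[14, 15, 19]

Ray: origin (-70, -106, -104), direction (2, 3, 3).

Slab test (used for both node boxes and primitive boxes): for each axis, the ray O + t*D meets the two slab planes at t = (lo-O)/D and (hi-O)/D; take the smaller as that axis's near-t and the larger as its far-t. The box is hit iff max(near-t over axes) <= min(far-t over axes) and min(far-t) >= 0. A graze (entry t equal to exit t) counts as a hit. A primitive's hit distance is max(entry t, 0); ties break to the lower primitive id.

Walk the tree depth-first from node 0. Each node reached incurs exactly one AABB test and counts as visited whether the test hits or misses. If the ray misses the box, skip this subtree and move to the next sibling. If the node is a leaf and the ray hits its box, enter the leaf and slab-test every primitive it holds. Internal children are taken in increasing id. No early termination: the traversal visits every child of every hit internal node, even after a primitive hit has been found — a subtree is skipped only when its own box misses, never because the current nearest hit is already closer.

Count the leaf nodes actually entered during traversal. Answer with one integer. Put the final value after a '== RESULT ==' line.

Trace the traversal:
N0 x:[25,45] y:[86/3,125/3] z:[28,127/3] -> hit [86/3,125/3], descend [7, 9, 10, 12]
  N7 x:[25,87/2] y:[86/3,104/3] z:[110/3,124/3] -> miss, prune
  N9 x:[53/2,45] y:[86/3,36] z:[28,103/3] -> hit [86/3,103/3], descend [1, 11]
    N1 x:[53/2,45] y:[86/3,94/3] z:[28,33] -> hit [86/3,94/3] leaf, test {P3(miss), P5(miss), P7(miss)}
    N11 x:[65/2,36] y:[33,36] z:[97/3,103/3] -> hit [33,103/3] leaf, test {P11@t=33, P21(miss)}
  N10 x:[27,71/2] y:[109/3,125/3] z:[37,127/3] -> miss, prune
  N12 x:[27,43] y:[110/3,41] z:[28,110/3] -> hit [110/3,110/3], descend [2, 3, 4]
    N2 x:[27,29] y:[110/3,116/3] z:[95/3,34] -> miss, prune
    N3 x:[81/2,43] y:[115/3,41] z:[28,110/3] -> miss, prune
    N4 x:[61/2,65/2] y:[116/3,121/3] z:[28,35] -> miss, prune

order=[0, 7, 9, 1, 11, 10, 12, 2, 3, 4]  |boxes|=10  |leaves|=2  hit=P11

== RESULT ==
2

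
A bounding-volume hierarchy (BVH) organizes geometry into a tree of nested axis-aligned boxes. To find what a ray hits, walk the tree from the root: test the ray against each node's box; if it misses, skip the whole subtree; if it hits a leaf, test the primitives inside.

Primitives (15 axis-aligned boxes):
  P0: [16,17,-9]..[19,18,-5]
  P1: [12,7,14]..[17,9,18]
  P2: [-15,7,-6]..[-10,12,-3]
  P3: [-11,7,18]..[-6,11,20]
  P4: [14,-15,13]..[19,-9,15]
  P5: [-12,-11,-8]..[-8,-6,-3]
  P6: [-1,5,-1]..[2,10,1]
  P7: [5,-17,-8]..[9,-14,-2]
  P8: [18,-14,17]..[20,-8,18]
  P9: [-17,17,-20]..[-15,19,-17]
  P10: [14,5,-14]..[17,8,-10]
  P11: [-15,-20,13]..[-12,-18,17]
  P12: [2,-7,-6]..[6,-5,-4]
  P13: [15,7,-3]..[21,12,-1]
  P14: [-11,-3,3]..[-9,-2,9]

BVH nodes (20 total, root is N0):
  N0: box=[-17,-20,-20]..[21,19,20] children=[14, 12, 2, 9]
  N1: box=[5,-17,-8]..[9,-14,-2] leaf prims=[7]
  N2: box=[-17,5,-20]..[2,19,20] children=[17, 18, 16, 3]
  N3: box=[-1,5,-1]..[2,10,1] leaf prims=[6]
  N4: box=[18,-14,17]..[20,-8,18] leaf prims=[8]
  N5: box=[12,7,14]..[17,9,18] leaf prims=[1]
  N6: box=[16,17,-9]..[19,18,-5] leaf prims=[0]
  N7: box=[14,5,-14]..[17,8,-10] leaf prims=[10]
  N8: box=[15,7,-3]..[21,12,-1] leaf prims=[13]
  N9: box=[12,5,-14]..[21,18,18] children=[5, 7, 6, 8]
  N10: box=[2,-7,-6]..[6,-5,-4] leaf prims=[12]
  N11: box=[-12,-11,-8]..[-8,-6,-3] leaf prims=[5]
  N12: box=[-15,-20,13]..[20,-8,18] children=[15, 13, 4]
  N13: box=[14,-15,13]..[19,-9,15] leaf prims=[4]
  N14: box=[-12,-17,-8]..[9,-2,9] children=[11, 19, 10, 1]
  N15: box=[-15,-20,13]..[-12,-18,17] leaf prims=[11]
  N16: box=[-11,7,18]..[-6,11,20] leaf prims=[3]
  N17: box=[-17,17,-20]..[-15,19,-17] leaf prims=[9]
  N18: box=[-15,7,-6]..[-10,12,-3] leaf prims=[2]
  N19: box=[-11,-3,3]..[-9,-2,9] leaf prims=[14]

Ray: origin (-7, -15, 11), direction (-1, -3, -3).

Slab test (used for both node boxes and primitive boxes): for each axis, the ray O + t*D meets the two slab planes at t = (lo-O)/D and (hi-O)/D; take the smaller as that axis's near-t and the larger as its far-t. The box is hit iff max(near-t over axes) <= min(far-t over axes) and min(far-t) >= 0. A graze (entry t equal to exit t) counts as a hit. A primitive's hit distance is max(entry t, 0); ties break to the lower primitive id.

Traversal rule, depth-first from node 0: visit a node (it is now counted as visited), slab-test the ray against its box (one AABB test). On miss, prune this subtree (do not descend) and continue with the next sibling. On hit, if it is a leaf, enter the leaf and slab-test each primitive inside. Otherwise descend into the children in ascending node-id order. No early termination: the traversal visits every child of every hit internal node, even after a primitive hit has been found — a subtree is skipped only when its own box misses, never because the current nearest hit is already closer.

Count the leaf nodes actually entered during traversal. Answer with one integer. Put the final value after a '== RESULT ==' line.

Walk:
N0 x:[-28,10] y:[-34/3,5/3] z:[-3,31/3] -> hit [-3,5/3], descend [2, 9, 12, 14]
  N2 x:[-9,10] y:[-34/3,-20/3] z:[-3,31/3] -> miss, prune
  N9 x:[-28,-19] y:[-11,-20/3] z:[-7/3,25/3] -> miss, prune
  N12 x:[-27,8] y:[-7/3,5/3] z:[-7/3,-2/3] -> miss, prune
  N14 x:[-16,5] y:[-13/3,2/3] z:[2/3,19/3] -> hit [2/3,2/3], descend [1, 10, 11, 19]
    N1 x:[-16,-12] y:[-1/3,2/3] z:[13/3,19/3] -> miss, prune
    N10 x:[-13,-9] y:[-10/3,-8/3] z:[5,17/3] -> miss, prune
    N11 x:[1,5] y:[-3,-4/3] z:[14/3,19/3] -> miss, prune
    N19 x:[2,4] y:[-13/3,-4] z:[2/3,8/3] -> miss, prune

9 AABB tests over nodes [0, 2, 9, 12, 14, 1, 10, 11, 19]; 0 leaves entered; closest miss.

== RESULT ==
0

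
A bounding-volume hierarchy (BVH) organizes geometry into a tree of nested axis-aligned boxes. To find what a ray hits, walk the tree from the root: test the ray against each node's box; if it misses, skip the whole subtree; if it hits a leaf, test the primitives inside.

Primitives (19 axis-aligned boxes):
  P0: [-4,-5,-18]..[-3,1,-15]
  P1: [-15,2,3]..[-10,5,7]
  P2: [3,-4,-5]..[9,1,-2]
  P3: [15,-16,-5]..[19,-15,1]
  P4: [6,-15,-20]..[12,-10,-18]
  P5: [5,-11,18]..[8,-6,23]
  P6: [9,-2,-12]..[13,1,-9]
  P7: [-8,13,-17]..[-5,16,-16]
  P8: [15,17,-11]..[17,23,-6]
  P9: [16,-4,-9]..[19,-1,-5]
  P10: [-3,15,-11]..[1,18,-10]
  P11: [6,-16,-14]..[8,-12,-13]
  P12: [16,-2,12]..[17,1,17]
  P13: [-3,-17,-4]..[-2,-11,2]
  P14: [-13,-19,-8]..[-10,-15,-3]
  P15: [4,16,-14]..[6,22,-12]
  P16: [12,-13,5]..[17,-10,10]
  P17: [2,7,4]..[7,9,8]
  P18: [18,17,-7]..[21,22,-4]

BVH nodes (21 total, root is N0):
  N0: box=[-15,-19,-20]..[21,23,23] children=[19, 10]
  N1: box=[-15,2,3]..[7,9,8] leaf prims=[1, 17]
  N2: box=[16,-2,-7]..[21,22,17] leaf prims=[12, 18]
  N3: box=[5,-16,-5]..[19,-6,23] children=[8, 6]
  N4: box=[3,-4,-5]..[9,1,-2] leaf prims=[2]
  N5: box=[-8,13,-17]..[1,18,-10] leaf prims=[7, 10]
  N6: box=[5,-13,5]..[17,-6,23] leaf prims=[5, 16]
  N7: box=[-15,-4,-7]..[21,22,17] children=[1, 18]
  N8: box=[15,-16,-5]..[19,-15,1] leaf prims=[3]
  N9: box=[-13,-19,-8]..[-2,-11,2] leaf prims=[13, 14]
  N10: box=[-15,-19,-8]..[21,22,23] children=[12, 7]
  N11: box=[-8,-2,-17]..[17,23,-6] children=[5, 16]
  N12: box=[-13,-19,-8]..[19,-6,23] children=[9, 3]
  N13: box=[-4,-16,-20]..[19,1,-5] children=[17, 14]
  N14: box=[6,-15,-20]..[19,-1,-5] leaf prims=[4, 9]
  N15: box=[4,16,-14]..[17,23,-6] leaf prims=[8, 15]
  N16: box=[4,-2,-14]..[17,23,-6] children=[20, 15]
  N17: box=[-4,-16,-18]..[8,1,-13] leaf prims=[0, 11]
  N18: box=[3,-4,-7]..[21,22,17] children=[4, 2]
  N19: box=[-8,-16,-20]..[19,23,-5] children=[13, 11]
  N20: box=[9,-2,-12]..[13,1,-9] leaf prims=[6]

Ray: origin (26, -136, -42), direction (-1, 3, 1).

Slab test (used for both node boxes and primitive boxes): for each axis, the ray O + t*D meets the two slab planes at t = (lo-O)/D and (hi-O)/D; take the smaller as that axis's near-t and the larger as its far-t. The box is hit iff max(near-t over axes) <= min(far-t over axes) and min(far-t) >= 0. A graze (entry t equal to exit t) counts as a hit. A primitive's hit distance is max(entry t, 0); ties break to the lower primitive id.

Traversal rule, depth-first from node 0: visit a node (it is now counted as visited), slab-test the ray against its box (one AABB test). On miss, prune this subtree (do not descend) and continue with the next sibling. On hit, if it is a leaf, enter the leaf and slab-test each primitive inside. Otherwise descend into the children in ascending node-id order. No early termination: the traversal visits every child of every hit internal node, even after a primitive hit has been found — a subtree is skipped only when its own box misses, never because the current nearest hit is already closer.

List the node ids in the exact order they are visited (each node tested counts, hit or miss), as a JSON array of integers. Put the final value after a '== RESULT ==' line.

Walk:
N0 x:[5,41] y:[39,53] z:[22,65] -> hit [39,41], descend [10, 19]
  N10 x:[5,41] y:[39,158/3] z:[34,65] -> hit [39,41], descend [7, 12]
    N7 x:[5,41] y:[44,158/3] z:[35,59] -> miss, prune
    N12 x:[7,39] y:[39,130/3] z:[34,65] -> hit [39,39], descend [3, 9]
      N3 x:[7,21] y:[40,130/3] z:[37,65] -> miss, prune
      N9 x:[28,39] y:[39,125/3] z:[34,44] -> hit [39,39] leaf, test {P13(miss), P14@t=39}
  N19 x:[7,34] y:[40,53] z:[22,37] -> miss, prune

order=[0, 10, 7, 12, 3, 9, 19]  |boxes|=7  |leaves|=1  hit=P14

== RESULT ==
[0, 10, 7, 12, 3, 9, 19]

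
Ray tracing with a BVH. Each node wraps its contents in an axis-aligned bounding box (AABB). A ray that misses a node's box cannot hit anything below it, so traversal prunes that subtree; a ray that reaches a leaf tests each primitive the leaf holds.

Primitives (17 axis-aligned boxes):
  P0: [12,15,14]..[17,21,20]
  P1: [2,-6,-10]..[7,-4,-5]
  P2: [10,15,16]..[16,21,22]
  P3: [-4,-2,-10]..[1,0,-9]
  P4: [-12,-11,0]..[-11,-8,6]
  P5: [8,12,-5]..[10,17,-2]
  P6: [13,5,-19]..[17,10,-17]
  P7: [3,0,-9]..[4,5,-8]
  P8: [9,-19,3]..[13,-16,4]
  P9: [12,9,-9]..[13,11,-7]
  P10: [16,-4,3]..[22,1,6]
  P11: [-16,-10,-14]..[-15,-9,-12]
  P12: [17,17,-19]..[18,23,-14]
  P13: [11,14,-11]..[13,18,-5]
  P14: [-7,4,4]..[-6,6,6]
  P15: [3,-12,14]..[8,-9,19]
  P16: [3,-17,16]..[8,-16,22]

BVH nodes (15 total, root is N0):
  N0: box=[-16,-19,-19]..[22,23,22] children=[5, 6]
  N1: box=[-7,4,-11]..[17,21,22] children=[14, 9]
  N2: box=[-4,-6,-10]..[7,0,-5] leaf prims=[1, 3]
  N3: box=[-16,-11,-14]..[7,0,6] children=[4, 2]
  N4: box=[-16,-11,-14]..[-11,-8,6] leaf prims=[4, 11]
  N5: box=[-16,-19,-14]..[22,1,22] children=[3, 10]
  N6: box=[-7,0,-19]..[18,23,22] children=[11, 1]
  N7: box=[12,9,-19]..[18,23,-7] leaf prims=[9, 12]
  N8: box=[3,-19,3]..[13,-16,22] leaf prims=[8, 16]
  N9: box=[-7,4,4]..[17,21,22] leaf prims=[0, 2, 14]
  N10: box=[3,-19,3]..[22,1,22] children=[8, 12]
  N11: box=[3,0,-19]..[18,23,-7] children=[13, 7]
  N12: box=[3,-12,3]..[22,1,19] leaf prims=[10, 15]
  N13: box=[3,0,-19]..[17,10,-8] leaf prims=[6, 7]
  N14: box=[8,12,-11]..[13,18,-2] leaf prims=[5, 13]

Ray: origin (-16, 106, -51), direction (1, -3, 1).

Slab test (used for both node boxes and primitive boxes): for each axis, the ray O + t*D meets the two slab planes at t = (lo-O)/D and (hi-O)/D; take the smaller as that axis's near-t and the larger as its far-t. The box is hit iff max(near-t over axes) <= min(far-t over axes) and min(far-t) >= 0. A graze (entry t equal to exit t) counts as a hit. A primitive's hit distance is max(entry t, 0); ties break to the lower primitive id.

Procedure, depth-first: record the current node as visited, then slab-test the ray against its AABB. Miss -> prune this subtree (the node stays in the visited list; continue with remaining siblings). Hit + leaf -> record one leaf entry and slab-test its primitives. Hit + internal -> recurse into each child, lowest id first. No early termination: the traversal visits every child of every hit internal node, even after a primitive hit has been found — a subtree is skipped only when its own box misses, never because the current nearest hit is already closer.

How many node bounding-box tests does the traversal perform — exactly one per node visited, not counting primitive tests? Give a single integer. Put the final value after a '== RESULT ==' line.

Traverse from the root:
N0 x:[0,38] y:[83/3,125/3] z:[32,73] -> hit [32,38], descend [5, 6]
  N5 x:[0,38] y:[35,125/3] z:[37,73] -> hit [37,38], descend [3, 10]
    N3 x:[0,23] y:[106/3,39] z:[37,57] -> miss, prune
    N10 x:[19,38] y:[35,125/3] z:[54,73] -> miss, prune
  N6 x:[9,34] y:[83/3,106/3] z:[32,73] -> hit [32,34], descend [1, 11]
    N1 x:[9,33] y:[85/3,34] z:[40,73] -> miss, prune
    N11 x:[19,34] y:[83/3,106/3] z:[32,44] -> hit [32,34], descend [7, 13]
      N7 x:[28,34] y:[83/3,97/3] z:[32,44] -> hit [32,97/3] leaf, test {P9(miss), P12(miss)}
      N13 x:[19,33] y:[32,106/3] z:[32,43] -> hit [32,33] leaf, test {P6@t=32, P7(miss)}

9 AABB tests over nodes [0, 5, 3, 10, 6, 1, 11, 7, 13]; 2 leaves entered; closest P6.

== RESULT ==
9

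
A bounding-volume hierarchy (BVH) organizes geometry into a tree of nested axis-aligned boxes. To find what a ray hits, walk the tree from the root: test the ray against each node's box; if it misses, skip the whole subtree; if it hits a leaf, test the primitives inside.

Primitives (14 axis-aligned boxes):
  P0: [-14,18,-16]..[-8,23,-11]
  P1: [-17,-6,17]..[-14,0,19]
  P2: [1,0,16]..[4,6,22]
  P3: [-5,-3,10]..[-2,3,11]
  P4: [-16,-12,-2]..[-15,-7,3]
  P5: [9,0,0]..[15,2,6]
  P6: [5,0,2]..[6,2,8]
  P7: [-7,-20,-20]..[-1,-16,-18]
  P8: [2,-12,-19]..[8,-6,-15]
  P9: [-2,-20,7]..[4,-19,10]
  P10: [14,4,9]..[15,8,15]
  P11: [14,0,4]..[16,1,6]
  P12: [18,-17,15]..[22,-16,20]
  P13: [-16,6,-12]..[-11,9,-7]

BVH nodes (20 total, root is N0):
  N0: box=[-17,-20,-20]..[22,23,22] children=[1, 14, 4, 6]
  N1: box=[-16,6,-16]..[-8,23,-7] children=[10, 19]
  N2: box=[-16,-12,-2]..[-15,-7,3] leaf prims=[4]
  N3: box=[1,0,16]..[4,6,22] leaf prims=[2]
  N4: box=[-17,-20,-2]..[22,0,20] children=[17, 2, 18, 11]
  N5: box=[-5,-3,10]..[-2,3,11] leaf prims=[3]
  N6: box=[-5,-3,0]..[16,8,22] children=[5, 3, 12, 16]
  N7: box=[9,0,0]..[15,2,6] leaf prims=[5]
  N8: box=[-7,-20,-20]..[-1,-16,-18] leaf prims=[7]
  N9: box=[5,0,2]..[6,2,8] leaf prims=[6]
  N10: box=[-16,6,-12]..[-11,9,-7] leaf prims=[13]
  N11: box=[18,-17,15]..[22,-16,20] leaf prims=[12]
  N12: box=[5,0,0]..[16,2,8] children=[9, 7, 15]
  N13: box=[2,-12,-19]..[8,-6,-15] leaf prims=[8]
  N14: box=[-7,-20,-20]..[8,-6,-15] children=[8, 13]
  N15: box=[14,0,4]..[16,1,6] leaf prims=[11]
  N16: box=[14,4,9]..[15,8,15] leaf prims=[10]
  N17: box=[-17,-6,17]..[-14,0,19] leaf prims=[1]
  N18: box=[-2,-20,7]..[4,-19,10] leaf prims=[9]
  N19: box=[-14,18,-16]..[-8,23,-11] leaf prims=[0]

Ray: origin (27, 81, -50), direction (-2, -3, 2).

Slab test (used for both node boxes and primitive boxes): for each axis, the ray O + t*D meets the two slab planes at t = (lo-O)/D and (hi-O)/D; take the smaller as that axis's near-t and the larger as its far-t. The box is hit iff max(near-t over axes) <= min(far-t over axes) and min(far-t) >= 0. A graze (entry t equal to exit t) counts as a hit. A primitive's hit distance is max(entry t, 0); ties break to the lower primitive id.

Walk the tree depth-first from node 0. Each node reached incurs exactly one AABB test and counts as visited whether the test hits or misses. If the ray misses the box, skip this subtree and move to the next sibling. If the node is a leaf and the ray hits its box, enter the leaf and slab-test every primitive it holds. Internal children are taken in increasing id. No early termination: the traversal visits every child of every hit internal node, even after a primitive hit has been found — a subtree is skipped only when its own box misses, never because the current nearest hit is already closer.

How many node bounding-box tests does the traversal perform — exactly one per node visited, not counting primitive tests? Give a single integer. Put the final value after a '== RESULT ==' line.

Walk:
N0 x:[5/2,22] y:[58/3,101/3] z:[15,36] -> hit [58/3,22], descend [1, 4, 6, 14]
  N1 x:[35/2,43/2] y:[58/3,25] z:[17,43/2] -> hit [58/3,43/2], descend [10, 19]
    N10 x:[19,43/2] y:[24,25] z:[19,43/2] -> miss, prune
    N19 x:[35/2,41/2] y:[58/3,21] z:[17,39/2] -> hit [58/3,39/2] leaf, test {P0@t=58/3}
  N4 x:[5/2,22] y:[27,101/3] z:[24,35] -> miss, prune
  N6 x:[11/2,16] y:[73/3,28] z:[25,36] -> miss, prune
  N14 x:[19/2,17] y:[29,101/3] z:[15,35/2] -> miss, prune

order=[0, 1, 10, 19, 4, 6, 14]  |boxes|=7  |leaves|=1  hit=P0

== RESULT ==
7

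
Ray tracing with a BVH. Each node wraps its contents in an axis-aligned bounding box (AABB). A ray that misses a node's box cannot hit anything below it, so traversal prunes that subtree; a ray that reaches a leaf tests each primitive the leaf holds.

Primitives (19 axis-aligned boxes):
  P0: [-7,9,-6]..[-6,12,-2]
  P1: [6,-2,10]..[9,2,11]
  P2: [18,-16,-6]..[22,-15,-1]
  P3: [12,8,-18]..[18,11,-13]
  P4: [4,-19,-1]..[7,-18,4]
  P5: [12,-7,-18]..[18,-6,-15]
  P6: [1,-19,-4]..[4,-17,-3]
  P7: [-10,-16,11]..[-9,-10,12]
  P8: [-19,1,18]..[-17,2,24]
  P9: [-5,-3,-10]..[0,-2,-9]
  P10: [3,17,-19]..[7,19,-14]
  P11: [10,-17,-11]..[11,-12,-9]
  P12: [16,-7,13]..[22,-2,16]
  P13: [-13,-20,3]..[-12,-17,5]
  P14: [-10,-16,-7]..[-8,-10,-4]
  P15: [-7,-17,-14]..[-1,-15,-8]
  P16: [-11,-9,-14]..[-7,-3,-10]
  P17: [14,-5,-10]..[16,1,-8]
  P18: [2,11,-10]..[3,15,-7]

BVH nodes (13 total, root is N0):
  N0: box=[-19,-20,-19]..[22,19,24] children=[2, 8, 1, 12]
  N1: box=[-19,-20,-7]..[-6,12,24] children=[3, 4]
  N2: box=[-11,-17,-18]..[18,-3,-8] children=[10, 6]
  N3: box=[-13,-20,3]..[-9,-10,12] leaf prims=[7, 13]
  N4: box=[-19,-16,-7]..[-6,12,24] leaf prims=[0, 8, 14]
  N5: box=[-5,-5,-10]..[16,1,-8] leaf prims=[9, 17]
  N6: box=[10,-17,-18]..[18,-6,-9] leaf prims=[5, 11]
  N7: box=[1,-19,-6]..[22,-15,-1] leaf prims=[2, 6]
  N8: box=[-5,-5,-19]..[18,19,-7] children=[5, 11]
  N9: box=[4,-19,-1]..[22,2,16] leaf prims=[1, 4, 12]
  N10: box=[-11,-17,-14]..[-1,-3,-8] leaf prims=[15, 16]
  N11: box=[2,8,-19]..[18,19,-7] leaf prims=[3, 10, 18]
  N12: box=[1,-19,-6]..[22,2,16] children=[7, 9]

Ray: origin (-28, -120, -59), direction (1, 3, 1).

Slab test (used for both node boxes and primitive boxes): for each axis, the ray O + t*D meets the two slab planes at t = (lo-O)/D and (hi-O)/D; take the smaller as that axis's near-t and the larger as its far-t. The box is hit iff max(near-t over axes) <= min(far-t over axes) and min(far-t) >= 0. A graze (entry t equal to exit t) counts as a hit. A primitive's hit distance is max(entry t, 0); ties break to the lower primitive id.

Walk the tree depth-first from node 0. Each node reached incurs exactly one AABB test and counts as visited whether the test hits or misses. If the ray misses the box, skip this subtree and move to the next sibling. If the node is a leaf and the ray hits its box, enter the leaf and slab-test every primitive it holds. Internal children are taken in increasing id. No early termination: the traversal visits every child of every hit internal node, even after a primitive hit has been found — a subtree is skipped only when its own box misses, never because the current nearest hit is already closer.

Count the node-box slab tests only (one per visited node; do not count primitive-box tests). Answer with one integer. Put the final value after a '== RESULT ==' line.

Walk:
N0 x:[9,50] y:[100/3,139/3] z:[40,83] -> hit [40,139/3], descend [1, 2, 8, 12]
  N1 x:[9,22] y:[100/3,44] z:[52,83] -> miss, prune
  N2 x:[17,46] y:[103/3,39] z:[41,51] -> miss, prune
  N8 x:[23,46] y:[115/3,139/3] z:[40,52] -> hit [40,46], descend [5, 11]
    N5 x:[23,44] y:[115/3,121/3] z:[49,51] -> miss, prune
    N11 x:[30,46] y:[128/3,139/3] z:[40,52] -> hit [128/3,46] leaf, test {P3@t=128/3, P10(miss), P18(miss)}
  N12 x:[29,50] y:[101/3,122/3] z:[53,75] -> miss, prune

order=[0, 1, 2, 8, 5, 11, 12]  |boxes|=7  |leaves|=1  hit=P3

== RESULT ==
7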